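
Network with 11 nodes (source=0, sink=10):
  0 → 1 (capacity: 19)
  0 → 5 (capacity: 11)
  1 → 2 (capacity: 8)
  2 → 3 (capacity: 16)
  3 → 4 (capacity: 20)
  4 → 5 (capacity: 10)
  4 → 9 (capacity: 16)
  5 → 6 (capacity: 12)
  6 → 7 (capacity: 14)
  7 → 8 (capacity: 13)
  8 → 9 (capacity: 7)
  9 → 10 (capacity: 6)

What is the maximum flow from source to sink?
Maximum flow = 6

Max flow: 6

Flow assignment:
  0 → 1: 6/19
  1 → 2: 6/8
  2 → 3: 6/16
  3 → 4: 6/20
  4 → 5: 6/10
  5 → 6: 6/12
  6 → 7: 6/14
  7 → 8: 6/13
  8 → 9: 6/7
  9 → 10: 6/6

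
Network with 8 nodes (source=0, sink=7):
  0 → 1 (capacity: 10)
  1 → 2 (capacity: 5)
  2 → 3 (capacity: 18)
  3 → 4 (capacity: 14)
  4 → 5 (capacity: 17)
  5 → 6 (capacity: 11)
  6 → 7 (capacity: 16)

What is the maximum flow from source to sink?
Maximum flow = 5

Max flow: 5

Flow assignment:
  0 → 1: 5/10
  1 → 2: 5/5
  2 → 3: 5/18
  3 → 4: 5/14
  4 → 5: 5/17
  5 → 6: 5/11
  6 → 7: 5/16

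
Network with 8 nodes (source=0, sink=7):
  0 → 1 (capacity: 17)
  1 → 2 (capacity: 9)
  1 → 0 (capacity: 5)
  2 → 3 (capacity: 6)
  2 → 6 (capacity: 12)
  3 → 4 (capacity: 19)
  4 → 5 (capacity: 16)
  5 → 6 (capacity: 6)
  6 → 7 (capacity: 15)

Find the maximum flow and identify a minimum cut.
Max flow = 9, Min cut edges: (1,2)

Maximum flow: 9
Minimum cut: (1,2)
Partition: S = [0, 1], T = [2, 3, 4, 5, 6, 7]

Max-flow min-cut theorem verified: both equal 9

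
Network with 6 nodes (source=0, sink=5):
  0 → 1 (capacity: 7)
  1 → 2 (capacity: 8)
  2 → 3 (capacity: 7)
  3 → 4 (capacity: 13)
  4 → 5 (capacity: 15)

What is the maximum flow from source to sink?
Maximum flow = 7

Max flow: 7

Flow assignment:
  0 → 1: 7/7
  1 → 2: 7/8
  2 → 3: 7/7
  3 → 4: 7/13
  4 → 5: 7/15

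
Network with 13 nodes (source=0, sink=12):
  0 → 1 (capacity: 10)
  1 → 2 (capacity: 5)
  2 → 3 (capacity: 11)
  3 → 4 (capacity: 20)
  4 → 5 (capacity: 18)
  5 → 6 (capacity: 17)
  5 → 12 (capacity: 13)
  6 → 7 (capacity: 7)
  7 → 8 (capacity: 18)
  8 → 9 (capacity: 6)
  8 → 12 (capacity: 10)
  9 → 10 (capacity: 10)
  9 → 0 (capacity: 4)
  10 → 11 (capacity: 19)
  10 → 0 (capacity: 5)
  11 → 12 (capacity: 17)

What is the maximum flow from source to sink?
Maximum flow = 5

Max flow: 5

Flow assignment:
  0 → 1: 5/10
  1 → 2: 5/5
  2 → 3: 5/11
  3 → 4: 5/20
  4 → 5: 5/18
  5 → 12: 5/13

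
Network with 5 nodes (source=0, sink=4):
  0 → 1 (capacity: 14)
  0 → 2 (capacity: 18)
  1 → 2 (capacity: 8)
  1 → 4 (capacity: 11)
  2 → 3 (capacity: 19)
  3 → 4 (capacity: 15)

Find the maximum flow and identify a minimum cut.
Max flow = 26, Min cut edges: (1,4), (3,4)

Maximum flow: 26
Minimum cut: (1,4), (3,4)
Partition: S = [0, 1, 2, 3], T = [4]

Max-flow min-cut theorem verified: both equal 26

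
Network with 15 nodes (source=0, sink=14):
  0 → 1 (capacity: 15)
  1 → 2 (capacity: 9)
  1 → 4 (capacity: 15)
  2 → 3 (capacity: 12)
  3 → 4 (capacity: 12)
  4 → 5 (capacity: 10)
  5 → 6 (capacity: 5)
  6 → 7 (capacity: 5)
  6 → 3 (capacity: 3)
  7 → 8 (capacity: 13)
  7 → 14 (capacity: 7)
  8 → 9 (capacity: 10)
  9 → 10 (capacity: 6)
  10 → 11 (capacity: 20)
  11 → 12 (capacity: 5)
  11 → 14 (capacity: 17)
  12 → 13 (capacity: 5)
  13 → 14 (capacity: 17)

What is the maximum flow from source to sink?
Maximum flow = 5

Max flow: 5

Flow assignment:
  0 → 1: 5/15
  1 → 4: 5/15
  4 → 5: 5/10
  5 → 6: 5/5
  6 → 7: 5/5
  7 → 14: 5/7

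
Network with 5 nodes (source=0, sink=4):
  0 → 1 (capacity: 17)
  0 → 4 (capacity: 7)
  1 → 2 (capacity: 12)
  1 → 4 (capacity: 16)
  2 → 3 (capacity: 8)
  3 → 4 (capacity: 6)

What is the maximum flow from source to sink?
Maximum flow = 24

Max flow: 24

Flow assignment:
  0 → 1: 17/17
  0 → 4: 7/7
  1 → 2: 1/12
  1 → 4: 16/16
  2 → 3: 1/8
  3 → 4: 1/6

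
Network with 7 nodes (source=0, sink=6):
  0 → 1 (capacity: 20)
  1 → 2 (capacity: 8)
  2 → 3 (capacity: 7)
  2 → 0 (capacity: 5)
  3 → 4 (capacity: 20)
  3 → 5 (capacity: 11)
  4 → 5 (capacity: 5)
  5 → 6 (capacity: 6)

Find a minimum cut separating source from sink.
Min cut value = 6, edges: (5,6)

Min cut value: 6
Partition: S = [0, 1, 2, 3, 4, 5], T = [6]
Cut edges: (5,6)

By max-flow min-cut theorem, max flow = min cut = 6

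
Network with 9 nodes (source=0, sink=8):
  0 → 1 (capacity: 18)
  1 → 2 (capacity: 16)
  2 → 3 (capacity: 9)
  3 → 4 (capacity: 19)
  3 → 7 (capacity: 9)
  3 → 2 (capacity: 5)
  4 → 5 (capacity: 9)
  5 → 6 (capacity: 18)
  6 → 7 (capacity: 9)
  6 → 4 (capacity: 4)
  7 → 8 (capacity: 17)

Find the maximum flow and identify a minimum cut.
Max flow = 9, Min cut edges: (2,3)

Maximum flow: 9
Minimum cut: (2,3)
Partition: S = [0, 1, 2], T = [3, 4, 5, 6, 7, 8]

Max-flow min-cut theorem verified: both equal 9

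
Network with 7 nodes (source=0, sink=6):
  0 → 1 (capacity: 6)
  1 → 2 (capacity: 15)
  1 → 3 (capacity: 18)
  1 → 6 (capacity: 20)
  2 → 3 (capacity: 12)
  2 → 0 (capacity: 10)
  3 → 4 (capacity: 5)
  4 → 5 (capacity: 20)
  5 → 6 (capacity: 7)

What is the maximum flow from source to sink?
Maximum flow = 6

Max flow: 6

Flow assignment:
  0 → 1: 6/6
  1 → 6: 6/20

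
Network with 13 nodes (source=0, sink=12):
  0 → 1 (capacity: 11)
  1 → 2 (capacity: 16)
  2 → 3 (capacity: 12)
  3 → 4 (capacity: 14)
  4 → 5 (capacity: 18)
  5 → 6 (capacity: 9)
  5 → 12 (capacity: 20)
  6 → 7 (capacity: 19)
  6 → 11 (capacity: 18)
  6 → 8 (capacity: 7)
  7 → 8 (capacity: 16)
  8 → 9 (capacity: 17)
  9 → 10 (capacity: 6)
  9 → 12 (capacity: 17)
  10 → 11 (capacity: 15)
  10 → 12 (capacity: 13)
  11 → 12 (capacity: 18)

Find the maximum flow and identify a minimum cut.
Max flow = 11, Min cut edges: (0,1)

Maximum flow: 11
Minimum cut: (0,1)
Partition: S = [0], T = [1, 2, 3, 4, 5, 6, 7, 8, 9, 10, 11, 12]

Max-flow min-cut theorem verified: both equal 11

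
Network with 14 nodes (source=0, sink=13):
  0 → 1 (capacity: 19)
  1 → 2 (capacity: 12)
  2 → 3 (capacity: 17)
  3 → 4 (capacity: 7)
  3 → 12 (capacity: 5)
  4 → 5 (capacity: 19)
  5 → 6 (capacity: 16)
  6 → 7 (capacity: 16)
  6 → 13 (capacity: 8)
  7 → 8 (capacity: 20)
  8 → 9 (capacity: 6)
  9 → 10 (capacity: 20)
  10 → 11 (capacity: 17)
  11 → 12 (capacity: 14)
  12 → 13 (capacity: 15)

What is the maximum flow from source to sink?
Maximum flow = 12

Max flow: 12

Flow assignment:
  0 → 1: 12/19
  1 → 2: 12/12
  2 → 3: 12/17
  3 → 4: 7/7
  3 → 12: 5/5
  4 → 5: 7/19
  5 → 6: 7/16
  6 → 13: 7/8
  12 → 13: 5/15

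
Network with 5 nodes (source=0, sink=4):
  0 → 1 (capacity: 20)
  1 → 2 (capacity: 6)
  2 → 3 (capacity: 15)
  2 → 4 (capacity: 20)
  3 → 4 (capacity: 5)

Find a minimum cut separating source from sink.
Min cut value = 6, edges: (1,2)

Min cut value: 6
Partition: S = [0, 1], T = [2, 3, 4]
Cut edges: (1,2)

By max-flow min-cut theorem, max flow = min cut = 6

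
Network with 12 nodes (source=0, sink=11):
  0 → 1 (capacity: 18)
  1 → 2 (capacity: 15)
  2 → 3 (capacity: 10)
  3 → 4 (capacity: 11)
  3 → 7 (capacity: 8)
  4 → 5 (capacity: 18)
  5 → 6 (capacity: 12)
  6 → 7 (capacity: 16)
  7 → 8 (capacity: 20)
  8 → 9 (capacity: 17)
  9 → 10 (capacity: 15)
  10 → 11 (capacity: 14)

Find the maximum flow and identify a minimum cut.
Max flow = 10, Min cut edges: (2,3)

Maximum flow: 10
Minimum cut: (2,3)
Partition: S = [0, 1, 2], T = [3, 4, 5, 6, 7, 8, 9, 10, 11]

Max-flow min-cut theorem verified: both equal 10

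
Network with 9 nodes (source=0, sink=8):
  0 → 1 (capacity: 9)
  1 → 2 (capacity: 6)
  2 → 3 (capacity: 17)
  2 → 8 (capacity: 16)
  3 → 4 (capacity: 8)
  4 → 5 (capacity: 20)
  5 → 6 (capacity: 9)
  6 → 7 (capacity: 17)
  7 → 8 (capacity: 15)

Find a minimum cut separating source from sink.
Min cut value = 6, edges: (1,2)

Min cut value: 6
Partition: S = [0, 1], T = [2, 3, 4, 5, 6, 7, 8]
Cut edges: (1,2)

By max-flow min-cut theorem, max flow = min cut = 6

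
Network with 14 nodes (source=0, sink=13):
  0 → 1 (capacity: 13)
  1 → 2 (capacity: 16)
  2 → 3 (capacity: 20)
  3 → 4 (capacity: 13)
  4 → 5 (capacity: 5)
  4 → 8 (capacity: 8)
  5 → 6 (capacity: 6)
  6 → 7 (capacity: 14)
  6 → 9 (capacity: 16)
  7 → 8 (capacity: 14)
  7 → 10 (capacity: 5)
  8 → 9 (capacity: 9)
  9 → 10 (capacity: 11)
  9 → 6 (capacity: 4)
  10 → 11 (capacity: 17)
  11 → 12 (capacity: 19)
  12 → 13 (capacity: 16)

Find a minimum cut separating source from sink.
Min cut value = 13, edges: (4,5), (4,8)

Min cut value: 13
Partition: S = [0, 1, 2, 3, 4], T = [5, 6, 7, 8, 9, 10, 11, 12, 13]
Cut edges: (4,5), (4,8)

By max-flow min-cut theorem, max flow = min cut = 13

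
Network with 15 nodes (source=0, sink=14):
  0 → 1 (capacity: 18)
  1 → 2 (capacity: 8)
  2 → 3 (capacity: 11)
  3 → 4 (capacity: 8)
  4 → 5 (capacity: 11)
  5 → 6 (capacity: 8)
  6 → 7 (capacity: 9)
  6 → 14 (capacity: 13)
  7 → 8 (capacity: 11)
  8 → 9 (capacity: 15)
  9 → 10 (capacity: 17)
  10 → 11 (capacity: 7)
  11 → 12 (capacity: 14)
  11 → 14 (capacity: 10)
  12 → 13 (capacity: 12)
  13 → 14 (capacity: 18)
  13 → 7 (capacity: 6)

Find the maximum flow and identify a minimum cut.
Max flow = 8, Min cut edges: (5,6)

Maximum flow: 8
Minimum cut: (5,6)
Partition: S = [0, 1, 2, 3, 4, 5], T = [6, 7, 8, 9, 10, 11, 12, 13, 14]

Max-flow min-cut theorem verified: both equal 8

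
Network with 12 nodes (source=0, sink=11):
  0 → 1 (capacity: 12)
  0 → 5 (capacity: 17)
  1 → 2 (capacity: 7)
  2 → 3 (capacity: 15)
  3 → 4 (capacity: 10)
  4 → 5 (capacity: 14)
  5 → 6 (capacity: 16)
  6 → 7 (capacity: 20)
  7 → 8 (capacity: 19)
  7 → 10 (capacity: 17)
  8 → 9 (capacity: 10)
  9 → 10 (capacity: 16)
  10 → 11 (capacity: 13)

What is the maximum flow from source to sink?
Maximum flow = 13

Max flow: 13

Flow assignment:
  0 → 1: 7/12
  0 → 5: 6/17
  1 → 2: 7/7
  2 → 3: 7/15
  3 → 4: 7/10
  4 → 5: 7/14
  5 → 6: 13/16
  6 → 7: 13/20
  7 → 10: 13/17
  10 → 11: 13/13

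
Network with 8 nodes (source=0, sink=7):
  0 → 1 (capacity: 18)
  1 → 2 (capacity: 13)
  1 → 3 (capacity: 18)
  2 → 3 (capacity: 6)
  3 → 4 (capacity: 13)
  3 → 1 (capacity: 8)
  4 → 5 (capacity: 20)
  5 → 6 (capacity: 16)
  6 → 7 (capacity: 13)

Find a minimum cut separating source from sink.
Min cut value = 13, edges: (6,7)

Min cut value: 13
Partition: S = [0, 1, 2, 3, 4, 5, 6], T = [7]
Cut edges: (6,7)

By max-flow min-cut theorem, max flow = min cut = 13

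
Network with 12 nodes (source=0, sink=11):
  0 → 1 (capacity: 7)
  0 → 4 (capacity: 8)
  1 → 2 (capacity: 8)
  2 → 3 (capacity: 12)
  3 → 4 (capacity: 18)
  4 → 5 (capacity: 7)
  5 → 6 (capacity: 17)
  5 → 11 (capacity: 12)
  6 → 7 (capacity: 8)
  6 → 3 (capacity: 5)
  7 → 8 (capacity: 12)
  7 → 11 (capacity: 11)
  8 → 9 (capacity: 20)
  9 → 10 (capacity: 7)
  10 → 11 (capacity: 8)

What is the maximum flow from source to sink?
Maximum flow = 7

Max flow: 7

Flow assignment:
  0 → 4: 7/8
  4 → 5: 7/7
  5 → 11: 7/12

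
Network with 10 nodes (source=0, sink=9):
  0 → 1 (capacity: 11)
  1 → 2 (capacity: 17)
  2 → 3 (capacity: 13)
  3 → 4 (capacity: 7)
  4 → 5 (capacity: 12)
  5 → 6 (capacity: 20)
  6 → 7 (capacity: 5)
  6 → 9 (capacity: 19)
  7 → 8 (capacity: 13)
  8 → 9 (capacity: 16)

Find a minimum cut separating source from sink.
Min cut value = 7, edges: (3,4)

Min cut value: 7
Partition: S = [0, 1, 2, 3], T = [4, 5, 6, 7, 8, 9]
Cut edges: (3,4)

By max-flow min-cut theorem, max flow = min cut = 7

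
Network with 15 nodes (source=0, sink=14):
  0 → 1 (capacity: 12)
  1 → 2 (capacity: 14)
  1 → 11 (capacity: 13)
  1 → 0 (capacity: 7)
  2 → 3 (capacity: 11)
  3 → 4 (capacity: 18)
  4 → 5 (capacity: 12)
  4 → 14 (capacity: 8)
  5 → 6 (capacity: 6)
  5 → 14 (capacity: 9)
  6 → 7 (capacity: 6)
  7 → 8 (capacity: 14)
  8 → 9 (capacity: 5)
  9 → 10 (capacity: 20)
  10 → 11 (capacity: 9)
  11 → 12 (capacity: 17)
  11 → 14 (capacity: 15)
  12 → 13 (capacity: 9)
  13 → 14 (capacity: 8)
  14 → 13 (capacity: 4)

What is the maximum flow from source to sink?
Maximum flow = 12

Max flow: 12

Flow assignment:
  0 → 1: 12/12
  1 → 11: 12/13
  11 → 14: 12/15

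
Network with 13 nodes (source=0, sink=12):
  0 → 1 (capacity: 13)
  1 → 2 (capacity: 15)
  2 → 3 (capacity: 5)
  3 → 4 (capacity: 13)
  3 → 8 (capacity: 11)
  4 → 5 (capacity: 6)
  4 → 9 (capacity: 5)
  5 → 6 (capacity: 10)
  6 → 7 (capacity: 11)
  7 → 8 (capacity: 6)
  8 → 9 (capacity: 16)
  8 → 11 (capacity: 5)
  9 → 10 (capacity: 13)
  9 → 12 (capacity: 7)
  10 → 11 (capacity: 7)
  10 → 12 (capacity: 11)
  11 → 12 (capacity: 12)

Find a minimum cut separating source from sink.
Min cut value = 5, edges: (2,3)

Min cut value: 5
Partition: S = [0, 1, 2], T = [3, 4, 5, 6, 7, 8, 9, 10, 11, 12]
Cut edges: (2,3)

By max-flow min-cut theorem, max flow = min cut = 5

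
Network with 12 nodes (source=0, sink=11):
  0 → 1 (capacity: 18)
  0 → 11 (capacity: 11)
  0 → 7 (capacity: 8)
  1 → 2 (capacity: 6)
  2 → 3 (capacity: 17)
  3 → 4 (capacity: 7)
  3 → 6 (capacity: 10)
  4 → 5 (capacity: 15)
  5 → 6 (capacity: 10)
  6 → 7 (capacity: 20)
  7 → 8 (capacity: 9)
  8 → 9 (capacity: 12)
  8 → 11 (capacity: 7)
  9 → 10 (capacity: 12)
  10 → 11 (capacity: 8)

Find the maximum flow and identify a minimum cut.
Max flow = 20, Min cut edges: (0,11), (7,8)

Maximum flow: 20
Minimum cut: (0,11), (7,8)
Partition: S = [0, 1, 2, 3, 4, 5, 6, 7], T = [8, 9, 10, 11]

Max-flow min-cut theorem verified: both equal 20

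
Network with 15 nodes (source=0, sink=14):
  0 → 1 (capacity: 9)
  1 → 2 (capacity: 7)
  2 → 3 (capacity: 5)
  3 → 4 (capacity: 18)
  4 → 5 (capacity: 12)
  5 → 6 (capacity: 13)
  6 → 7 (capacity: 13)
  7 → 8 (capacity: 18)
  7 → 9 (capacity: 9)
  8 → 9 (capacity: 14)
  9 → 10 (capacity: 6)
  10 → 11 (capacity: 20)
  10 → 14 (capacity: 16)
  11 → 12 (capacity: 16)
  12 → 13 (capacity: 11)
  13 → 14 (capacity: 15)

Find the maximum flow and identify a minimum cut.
Max flow = 5, Min cut edges: (2,3)

Maximum flow: 5
Minimum cut: (2,3)
Partition: S = [0, 1, 2], T = [3, 4, 5, 6, 7, 8, 9, 10, 11, 12, 13, 14]

Max-flow min-cut theorem verified: both equal 5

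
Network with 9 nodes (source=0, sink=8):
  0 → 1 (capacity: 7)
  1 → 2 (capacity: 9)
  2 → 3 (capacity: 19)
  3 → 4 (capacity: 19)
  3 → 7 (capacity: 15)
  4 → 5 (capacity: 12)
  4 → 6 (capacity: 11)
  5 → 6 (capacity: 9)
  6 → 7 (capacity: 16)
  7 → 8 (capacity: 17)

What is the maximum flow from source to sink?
Maximum flow = 7

Max flow: 7

Flow assignment:
  0 → 1: 7/7
  1 → 2: 7/9
  2 → 3: 7/19
  3 → 7: 7/15
  7 → 8: 7/17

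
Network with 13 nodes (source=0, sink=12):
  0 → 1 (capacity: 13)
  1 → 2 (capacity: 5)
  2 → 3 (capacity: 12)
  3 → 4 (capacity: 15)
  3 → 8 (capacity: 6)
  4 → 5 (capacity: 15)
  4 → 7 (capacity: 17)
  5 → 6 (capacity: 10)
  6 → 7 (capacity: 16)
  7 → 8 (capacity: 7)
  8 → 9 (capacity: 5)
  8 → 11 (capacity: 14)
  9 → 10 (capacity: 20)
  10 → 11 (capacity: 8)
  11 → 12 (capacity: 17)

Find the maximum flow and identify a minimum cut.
Max flow = 5, Min cut edges: (1,2)

Maximum flow: 5
Minimum cut: (1,2)
Partition: S = [0, 1], T = [2, 3, 4, 5, 6, 7, 8, 9, 10, 11, 12]

Max-flow min-cut theorem verified: both equal 5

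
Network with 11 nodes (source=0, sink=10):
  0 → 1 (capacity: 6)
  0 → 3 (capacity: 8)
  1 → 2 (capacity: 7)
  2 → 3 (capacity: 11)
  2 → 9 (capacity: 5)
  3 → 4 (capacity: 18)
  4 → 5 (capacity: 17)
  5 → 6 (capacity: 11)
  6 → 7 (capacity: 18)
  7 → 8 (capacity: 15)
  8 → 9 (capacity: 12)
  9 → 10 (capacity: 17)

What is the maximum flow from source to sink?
Maximum flow = 14

Max flow: 14

Flow assignment:
  0 → 1: 6/6
  0 → 3: 8/8
  1 → 2: 6/7
  2 → 3: 1/11
  2 → 9: 5/5
  3 → 4: 9/18
  4 → 5: 9/17
  5 → 6: 9/11
  6 → 7: 9/18
  7 → 8: 9/15
  8 → 9: 9/12
  9 → 10: 14/17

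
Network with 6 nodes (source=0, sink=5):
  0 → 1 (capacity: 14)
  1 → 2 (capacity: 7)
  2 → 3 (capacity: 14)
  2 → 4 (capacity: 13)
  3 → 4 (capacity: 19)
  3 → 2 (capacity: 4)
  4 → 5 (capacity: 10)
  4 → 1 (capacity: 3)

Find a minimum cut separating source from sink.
Min cut value = 7, edges: (1,2)

Min cut value: 7
Partition: S = [0, 1], T = [2, 3, 4, 5]
Cut edges: (1,2)

By max-flow min-cut theorem, max flow = min cut = 7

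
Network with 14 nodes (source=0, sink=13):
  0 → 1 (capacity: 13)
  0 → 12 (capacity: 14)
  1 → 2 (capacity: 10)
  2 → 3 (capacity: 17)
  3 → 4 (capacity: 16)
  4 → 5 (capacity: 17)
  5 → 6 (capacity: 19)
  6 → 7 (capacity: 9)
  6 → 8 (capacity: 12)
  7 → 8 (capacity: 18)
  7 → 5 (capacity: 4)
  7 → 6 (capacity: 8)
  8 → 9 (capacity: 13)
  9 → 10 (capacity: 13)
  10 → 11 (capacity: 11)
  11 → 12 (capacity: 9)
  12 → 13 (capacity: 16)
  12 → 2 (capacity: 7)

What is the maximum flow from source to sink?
Maximum flow = 16

Max flow: 16

Flow assignment:
  0 → 1: 9/13
  0 → 12: 7/14
  1 → 2: 9/10
  2 → 3: 9/17
  3 → 4: 9/16
  4 → 5: 9/17
  5 → 6: 9/19
  6 → 8: 9/12
  8 → 9: 9/13
  9 → 10: 9/13
  10 → 11: 9/11
  11 → 12: 9/9
  12 → 13: 16/16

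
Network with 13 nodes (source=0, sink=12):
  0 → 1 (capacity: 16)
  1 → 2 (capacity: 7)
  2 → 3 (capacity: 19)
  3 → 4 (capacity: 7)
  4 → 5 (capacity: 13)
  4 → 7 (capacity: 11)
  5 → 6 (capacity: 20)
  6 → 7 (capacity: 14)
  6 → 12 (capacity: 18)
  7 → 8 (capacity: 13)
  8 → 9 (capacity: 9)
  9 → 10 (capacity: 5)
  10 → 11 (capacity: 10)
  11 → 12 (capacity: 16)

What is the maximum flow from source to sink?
Maximum flow = 7

Max flow: 7

Flow assignment:
  0 → 1: 7/16
  1 → 2: 7/7
  2 → 3: 7/19
  3 → 4: 7/7
  4 → 5: 7/13
  5 → 6: 7/20
  6 → 12: 7/18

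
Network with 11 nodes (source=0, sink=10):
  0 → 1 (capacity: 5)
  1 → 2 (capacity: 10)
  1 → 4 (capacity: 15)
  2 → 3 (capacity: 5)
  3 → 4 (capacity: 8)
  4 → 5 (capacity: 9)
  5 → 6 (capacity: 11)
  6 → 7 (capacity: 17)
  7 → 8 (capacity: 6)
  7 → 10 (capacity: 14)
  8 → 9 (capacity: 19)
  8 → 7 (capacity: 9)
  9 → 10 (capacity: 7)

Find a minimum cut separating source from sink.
Min cut value = 5, edges: (0,1)

Min cut value: 5
Partition: S = [0], T = [1, 2, 3, 4, 5, 6, 7, 8, 9, 10]
Cut edges: (0,1)

By max-flow min-cut theorem, max flow = min cut = 5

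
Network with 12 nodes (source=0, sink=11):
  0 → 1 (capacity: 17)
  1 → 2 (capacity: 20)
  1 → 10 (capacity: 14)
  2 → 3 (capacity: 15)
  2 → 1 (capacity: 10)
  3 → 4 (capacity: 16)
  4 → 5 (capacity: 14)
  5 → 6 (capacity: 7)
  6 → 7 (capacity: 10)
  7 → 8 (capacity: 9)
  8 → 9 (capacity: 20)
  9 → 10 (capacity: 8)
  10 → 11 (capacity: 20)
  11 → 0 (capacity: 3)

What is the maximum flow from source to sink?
Maximum flow = 17

Max flow: 17

Flow assignment:
  0 → 1: 17/17
  1 → 2: 3/20
  1 → 10: 14/14
  2 → 3: 3/15
  3 → 4: 3/16
  4 → 5: 3/14
  5 → 6: 3/7
  6 → 7: 3/10
  7 → 8: 3/9
  8 → 9: 3/20
  9 → 10: 3/8
  10 → 11: 17/20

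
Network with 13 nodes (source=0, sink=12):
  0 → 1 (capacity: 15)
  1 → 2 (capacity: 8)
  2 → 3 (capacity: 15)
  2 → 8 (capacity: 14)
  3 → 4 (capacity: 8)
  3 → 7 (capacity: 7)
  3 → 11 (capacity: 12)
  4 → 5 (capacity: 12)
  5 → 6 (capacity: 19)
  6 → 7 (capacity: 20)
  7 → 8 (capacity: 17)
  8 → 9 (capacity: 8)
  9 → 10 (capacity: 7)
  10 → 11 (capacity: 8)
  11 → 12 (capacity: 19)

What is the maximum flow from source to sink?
Maximum flow = 8

Max flow: 8

Flow assignment:
  0 → 1: 8/15
  1 → 2: 8/8
  2 → 3: 8/15
  3 → 11: 8/12
  11 → 12: 8/19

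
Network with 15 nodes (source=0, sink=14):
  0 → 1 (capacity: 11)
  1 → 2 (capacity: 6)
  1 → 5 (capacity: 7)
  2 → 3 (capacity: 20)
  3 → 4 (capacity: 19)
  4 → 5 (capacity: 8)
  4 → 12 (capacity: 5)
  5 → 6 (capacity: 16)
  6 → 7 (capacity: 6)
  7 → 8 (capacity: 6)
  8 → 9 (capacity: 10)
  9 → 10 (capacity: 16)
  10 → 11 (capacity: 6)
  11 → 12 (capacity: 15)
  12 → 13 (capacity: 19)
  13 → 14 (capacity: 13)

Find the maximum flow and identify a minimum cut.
Max flow = 11, Min cut edges: (4,12), (10,11)

Maximum flow: 11
Minimum cut: (4,12), (10,11)
Partition: S = [0, 1, 2, 3, 4, 5, 6, 7, 8, 9, 10], T = [11, 12, 13, 14]

Max-flow min-cut theorem verified: both equal 11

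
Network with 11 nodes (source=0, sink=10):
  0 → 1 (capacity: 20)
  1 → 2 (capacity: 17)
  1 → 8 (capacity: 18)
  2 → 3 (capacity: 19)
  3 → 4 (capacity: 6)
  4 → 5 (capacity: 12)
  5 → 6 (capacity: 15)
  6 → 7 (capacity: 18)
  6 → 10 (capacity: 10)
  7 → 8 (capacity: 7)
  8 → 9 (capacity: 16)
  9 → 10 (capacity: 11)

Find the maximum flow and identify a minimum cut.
Max flow = 17, Min cut edges: (3,4), (9,10)

Maximum flow: 17
Minimum cut: (3,4), (9,10)
Partition: S = [0, 1, 2, 3, 7, 8, 9], T = [4, 5, 6, 10]

Max-flow min-cut theorem verified: both equal 17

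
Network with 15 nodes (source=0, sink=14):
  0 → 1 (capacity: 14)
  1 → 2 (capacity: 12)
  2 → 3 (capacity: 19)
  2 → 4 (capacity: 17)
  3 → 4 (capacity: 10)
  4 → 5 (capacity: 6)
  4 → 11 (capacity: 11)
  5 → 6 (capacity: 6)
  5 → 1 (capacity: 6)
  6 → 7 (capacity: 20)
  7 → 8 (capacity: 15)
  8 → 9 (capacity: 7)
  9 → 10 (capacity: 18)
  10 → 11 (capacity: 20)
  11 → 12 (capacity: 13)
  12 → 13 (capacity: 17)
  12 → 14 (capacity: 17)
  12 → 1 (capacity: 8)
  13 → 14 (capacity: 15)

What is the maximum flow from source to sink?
Maximum flow = 12

Max flow: 12

Flow assignment:
  0 → 1: 12/14
  1 → 2: 12/12
  2 → 4: 12/17
  4 → 5: 1/6
  4 → 11: 11/11
  5 → 6: 1/6
  6 → 7: 1/20
  7 → 8: 1/15
  8 → 9: 1/7
  9 → 10: 1/18
  10 → 11: 1/20
  11 → 12: 12/13
  12 → 14: 12/17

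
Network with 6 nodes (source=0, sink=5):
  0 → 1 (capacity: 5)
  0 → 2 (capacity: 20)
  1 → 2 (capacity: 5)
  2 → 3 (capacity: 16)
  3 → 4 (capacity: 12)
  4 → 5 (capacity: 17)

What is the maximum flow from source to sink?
Maximum flow = 12

Max flow: 12

Flow assignment:
  0 → 1: 5/5
  0 → 2: 7/20
  1 → 2: 5/5
  2 → 3: 12/16
  3 → 4: 12/12
  4 → 5: 12/17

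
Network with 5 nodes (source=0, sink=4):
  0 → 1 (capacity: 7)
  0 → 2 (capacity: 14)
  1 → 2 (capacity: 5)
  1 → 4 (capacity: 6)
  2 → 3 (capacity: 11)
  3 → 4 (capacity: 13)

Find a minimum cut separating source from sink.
Min cut value = 17, edges: (1,4), (2,3)

Min cut value: 17
Partition: S = [0, 1, 2], T = [3, 4]
Cut edges: (1,4), (2,3)

By max-flow min-cut theorem, max flow = min cut = 17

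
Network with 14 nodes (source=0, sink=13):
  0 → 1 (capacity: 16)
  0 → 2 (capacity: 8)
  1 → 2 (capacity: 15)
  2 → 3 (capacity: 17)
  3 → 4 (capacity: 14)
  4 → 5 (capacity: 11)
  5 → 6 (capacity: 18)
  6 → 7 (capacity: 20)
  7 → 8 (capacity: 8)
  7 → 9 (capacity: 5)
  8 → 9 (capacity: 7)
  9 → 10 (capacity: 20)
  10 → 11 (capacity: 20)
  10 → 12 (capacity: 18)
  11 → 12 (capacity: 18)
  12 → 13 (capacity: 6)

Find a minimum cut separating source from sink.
Min cut value = 6, edges: (12,13)

Min cut value: 6
Partition: S = [0, 1, 2, 3, 4, 5, 6, 7, 8, 9, 10, 11, 12], T = [13]
Cut edges: (12,13)

By max-flow min-cut theorem, max flow = min cut = 6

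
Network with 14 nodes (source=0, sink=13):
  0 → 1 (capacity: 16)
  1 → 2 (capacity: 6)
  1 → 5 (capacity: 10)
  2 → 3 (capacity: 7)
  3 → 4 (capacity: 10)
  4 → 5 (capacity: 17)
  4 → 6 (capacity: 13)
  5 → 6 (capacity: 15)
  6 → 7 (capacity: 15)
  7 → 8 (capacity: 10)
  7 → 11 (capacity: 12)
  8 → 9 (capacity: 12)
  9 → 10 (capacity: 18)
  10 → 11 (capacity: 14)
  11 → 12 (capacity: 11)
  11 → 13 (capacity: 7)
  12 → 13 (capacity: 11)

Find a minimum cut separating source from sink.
Min cut value = 15, edges: (6,7)

Min cut value: 15
Partition: S = [0, 1, 2, 3, 4, 5, 6], T = [7, 8, 9, 10, 11, 12, 13]
Cut edges: (6,7)

By max-flow min-cut theorem, max flow = min cut = 15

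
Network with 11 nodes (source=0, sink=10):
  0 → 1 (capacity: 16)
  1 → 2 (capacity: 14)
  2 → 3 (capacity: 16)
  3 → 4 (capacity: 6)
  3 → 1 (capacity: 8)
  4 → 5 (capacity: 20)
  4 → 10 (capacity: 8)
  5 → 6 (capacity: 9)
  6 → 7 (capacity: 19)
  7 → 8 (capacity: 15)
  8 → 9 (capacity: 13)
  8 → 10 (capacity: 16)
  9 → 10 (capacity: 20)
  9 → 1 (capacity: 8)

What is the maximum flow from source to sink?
Maximum flow = 6

Max flow: 6

Flow assignment:
  0 → 1: 6/16
  1 → 2: 14/14
  2 → 3: 14/16
  3 → 4: 6/6
  3 → 1: 8/8
  4 → 10: 6/8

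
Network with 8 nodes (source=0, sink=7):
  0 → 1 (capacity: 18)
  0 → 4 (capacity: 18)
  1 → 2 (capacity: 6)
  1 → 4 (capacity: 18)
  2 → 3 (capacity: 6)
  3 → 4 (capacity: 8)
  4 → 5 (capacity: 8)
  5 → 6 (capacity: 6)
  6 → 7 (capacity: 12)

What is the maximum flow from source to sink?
Maximum flow = 6

Max flow: 6

Flow assignment:
  0 → 4: 6/18
  4 → 5: 6/8
  5 → 6: 6/6
  6 → 7: 6/12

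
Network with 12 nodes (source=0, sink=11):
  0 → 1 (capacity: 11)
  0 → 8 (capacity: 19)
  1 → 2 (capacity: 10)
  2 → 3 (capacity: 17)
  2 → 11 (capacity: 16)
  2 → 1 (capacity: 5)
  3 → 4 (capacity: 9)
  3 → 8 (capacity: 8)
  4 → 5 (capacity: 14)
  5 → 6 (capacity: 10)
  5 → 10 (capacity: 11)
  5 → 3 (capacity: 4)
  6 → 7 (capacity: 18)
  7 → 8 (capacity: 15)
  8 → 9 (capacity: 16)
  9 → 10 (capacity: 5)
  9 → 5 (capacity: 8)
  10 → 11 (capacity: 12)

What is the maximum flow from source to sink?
Maximum flow = 22

Max flow: 22

Flow assignment:
  0 → 1: 10/11
  0 → 8: 12/19
  1 → 2: 10/10
  2 → 11: 10/16
  5 → 10: 8/11
  8 → 9: 12/16
  9 → 10: 4/5
  9 → 5: 8/8
  10 → 11: 12/12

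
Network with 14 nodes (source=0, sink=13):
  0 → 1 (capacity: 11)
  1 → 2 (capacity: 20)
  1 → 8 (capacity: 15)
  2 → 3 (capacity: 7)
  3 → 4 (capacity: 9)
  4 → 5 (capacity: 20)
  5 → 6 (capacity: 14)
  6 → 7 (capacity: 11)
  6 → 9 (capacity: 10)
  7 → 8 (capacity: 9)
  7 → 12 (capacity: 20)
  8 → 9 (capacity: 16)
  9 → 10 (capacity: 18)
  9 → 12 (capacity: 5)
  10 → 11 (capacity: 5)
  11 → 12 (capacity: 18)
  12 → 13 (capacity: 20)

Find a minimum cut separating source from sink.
Min cut value = 11, edges: (0,1)

Min cut value: 11
Partition: S = [0], T = [1, 2, 3, 4, 5, 6, 7, 8, 9, 10, 11, 12, 13]
Cut edges: (0,1)

By max-flow min-cut theorem, max flow = min cut = 11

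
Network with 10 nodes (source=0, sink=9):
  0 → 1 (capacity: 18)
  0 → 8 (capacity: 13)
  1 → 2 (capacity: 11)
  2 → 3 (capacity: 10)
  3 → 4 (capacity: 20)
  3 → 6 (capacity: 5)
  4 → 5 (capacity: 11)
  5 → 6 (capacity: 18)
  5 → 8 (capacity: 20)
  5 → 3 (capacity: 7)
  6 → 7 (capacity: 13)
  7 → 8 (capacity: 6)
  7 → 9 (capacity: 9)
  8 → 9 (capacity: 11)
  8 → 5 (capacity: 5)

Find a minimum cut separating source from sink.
Min cut value = 20, edges: (7,9), (8,9)

Min cut value: 20
Partition: S = [0, 1, 2, 3, 4, 5, 6, 7, 8], T = [9]
Cut edges: (7,9), (8,9)

By max-flow min-cut theorem, max flow = min cut = 20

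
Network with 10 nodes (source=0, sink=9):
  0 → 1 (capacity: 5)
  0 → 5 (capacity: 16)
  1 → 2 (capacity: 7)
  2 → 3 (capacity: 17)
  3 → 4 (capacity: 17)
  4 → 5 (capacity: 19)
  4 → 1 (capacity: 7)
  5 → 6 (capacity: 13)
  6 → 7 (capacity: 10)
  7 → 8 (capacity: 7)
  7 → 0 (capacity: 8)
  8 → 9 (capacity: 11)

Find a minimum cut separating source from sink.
Min cut value = 7, edges: (7,8)

Min cut value: 7
Partition: S = [0, 1, 2, 3, 4, 5, 6, 7], T = [8, 9]
Cut edges: (7,8)

By max-flow min-cut theorem, max flow = min cut = 7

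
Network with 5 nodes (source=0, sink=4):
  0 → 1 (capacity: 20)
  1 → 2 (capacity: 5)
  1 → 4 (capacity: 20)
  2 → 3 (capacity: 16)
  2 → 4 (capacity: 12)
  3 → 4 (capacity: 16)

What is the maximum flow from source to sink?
Maximum flow = 20

Max flow: 20

Flow assignment:
  0 → 1: 20/20
  1 → 4: 20/20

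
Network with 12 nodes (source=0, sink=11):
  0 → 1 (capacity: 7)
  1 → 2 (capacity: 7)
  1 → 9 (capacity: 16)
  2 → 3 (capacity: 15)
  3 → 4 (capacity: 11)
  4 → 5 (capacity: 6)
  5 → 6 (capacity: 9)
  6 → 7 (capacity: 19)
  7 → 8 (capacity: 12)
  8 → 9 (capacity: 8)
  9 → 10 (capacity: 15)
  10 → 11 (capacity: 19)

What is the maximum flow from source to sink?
Maximum flow = 7

Max flow: 7

Flow assignment:
  0 → 1: 7/7
  1 → 9: 7/16
  9 → 10: 7/15
  10 → 11: 7/19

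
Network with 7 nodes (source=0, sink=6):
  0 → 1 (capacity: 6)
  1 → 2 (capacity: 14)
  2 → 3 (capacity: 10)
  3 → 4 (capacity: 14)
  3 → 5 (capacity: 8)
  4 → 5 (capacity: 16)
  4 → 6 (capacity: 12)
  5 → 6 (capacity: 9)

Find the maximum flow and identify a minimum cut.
Max flow = 6, Min cut edges: (0,1)

Maximum flow: 6
Minimum cut: (0,1)
Partition: S = [0], T = [1, 2, 3, 4, 5, 6]

Max-flow min-cut theorem verified: both equal 6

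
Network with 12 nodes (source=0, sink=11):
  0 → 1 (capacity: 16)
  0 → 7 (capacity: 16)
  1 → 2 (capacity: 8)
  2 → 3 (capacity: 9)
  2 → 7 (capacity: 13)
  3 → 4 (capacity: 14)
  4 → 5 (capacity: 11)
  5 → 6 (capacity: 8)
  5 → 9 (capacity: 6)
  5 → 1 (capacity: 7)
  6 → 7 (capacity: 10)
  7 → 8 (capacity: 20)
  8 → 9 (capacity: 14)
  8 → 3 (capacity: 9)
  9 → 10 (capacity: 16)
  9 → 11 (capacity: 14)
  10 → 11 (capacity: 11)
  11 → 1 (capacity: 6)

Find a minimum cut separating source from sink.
Min cut value = 20, edges: (5,9), (8,9)

Min cut value: 20
Partition: S = [0, 1, 2, 3, 4, 5, 6, 7, 8], T = [9, 10, 11]
Cut edges: (5,9), (8,9)

By max-flow min-cut theorem, max flow = min cut = 20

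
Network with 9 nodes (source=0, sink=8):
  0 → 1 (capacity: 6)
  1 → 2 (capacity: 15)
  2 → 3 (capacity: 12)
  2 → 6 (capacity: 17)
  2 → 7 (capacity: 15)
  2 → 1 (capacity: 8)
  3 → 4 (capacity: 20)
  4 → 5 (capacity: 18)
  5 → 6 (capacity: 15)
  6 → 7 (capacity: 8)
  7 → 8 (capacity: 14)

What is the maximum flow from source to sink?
Maximum flow = 6

Max flow: 6

Flow assignment:
  0 → 1: 6/6
  1 → 2: 6/15
  2 → 7: 6/15
  7 → 8: 6/14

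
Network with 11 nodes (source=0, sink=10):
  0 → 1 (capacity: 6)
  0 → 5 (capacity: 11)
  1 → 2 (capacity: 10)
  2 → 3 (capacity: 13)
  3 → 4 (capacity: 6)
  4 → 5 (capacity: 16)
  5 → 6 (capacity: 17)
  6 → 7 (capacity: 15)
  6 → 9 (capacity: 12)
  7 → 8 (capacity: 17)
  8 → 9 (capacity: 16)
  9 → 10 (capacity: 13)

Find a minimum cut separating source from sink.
Min cut value = 13, edges: (9,10)

Min cut value: 13
Partition: S = [0, 1, 2, 3, 4, 5, 6, 7, 8, 9], T = [10]
Cut edges: (9,10)

By max-flow min-cut theorem, max flow = min cut = 13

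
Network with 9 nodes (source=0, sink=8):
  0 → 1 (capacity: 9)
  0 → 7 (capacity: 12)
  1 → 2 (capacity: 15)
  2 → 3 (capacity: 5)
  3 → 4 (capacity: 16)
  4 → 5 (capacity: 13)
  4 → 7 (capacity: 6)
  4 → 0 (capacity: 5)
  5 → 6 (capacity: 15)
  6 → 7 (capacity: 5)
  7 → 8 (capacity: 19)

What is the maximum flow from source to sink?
Maximum flow = 17

Max flow: 17

Flow assignment:
  0 → 1: 5/9
  0 → 7: 12/12
  1 → 2: 5/15
  2 → 3: 5/5
  3 → 4: 5/16
  4 → 7: 5/6
  7 → 8: 17/19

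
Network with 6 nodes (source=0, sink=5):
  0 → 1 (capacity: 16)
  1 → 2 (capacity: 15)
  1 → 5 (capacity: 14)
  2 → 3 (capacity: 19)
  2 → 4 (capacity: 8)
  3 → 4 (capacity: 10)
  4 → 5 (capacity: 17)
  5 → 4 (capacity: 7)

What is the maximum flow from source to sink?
Maximum flow = 16

Max flow: 16

Flow assignment:
  0 → 1: 16/16
  1 → 2: 2/15
  1 → 5: 14/14
  2 → 4: 2/8
  4 → 5: 2/17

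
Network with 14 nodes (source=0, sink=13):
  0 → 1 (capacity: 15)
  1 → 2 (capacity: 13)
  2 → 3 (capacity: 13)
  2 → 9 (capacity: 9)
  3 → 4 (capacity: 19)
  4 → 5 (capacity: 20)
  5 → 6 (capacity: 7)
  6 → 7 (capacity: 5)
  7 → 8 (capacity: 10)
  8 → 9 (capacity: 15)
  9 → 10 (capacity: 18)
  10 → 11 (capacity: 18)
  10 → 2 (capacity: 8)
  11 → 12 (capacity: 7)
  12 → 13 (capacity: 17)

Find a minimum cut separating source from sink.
Min cut value = 7, edges: (11,12)

Min cut value: 7
Partition: S = [0, 1, 2, 3, 4, 5, 6, 7, 8, 9, 10, 11], T = [12, 13]
Cut edges: (11,12)

By max-flow min-cut theorem, max flow = min cut = 7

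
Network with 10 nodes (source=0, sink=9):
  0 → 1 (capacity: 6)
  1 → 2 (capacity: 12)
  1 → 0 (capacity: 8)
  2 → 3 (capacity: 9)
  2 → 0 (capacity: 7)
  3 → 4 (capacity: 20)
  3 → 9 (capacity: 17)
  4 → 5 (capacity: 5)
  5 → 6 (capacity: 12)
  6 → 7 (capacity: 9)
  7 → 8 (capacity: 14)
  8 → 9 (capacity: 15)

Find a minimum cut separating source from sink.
Min cut value = 6, edges: (0,1)

Min cut value: 6
Partition: S = [0], T = [1, 2, 3, 4, 5, 6, 7, 8, 9]
Cut edges: (0,1)

By max-flow min-cut theorem, max flow = min cut = 6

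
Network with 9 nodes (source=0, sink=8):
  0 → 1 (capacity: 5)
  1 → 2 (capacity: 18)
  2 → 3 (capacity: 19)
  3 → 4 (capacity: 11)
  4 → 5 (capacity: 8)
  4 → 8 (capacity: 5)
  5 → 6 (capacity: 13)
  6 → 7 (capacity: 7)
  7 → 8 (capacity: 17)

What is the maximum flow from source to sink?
Maximum flow = 5

Max flow: 5

Flow assignment:
  0 → 1: 5/5
  1 → 2: 5/18
  2 → 3: 5/19
  3 → 4: 5/11
  4 → 8: 5/5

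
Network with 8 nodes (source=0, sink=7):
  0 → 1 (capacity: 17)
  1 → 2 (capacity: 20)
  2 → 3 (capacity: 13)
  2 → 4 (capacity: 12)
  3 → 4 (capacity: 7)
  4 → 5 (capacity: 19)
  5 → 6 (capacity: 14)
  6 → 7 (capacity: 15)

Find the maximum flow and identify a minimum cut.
Max flow = 14, Min cut edges: (5,6)

Maximum flow: 14
Minimum cut: (5,6)
Partition: S = [0, 1, 2, 3, 4, 5], T = [6, 7]

Max-flow min-cut theorem verified: both equal 14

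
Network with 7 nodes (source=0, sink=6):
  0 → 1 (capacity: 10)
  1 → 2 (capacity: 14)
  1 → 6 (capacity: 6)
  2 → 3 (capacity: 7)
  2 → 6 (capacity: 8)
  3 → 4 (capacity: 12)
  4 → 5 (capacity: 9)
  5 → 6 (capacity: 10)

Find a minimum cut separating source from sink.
Min cut value = 10, edges: (0,1)

Min cut value: 10
Partition: S = [0], T = [1, 2, 3, 4, 5, 6]
Cut edges: (0,1)

By max-flow min-cut theorem, max flow = min cut = 10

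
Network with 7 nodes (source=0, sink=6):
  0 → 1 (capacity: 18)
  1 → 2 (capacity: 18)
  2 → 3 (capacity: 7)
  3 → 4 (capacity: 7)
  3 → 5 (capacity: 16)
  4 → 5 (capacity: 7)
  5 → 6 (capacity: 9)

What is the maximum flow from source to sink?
Maximum flow = 7

Max flow: 7

Flow assignment:
  0 → 1: 7/18
  1 → 2: 7/18
  2 → 3: 7/7
  3 → 5: 7/16
  5 → 6: 7/9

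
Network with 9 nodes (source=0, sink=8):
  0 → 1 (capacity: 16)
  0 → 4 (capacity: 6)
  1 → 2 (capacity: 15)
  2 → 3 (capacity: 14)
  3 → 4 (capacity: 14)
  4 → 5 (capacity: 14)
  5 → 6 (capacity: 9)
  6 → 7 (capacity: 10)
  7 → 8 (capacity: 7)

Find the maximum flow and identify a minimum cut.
Max flow = 7, Min cut edges: (7,8)

Maximum flow: 7
Minimum cut: (7,8)
Partition: S = [0, 1, 2, 3, 4, 5, 6, 7], T = [8]

Max-flow min-cut theorem verified: both equal 7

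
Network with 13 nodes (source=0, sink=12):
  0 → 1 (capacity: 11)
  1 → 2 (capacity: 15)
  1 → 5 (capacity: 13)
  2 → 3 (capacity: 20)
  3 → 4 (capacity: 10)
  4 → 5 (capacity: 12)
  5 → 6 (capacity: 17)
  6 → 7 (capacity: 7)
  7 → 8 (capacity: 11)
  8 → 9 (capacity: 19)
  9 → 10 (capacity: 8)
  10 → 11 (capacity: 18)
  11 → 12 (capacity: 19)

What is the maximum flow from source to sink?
Maximum flow = 7

Max flow: 7

Flow assignment:
  0 → 1: 7/11
  1 → 5: 7/13
  5 → 6: 7/17
  6 → 7: 7/7
  7 → 8: 7/11
  8 → 9: 7/19
  9 → 10: 7/8
  10 → 11: 7/18
  11 → 12: 7/19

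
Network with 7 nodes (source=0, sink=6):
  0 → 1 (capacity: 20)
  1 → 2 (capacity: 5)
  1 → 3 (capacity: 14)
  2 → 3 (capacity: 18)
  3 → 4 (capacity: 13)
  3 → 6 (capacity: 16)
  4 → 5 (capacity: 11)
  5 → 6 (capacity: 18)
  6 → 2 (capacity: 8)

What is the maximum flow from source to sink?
Maximum flow = 19

Max flow: 19

Flow assignment:
  0 → 1: 19/20
  1 → 2: 5/5
  1 → 3: 14/14
  2 → 3: 5/18
  3 → 4: 3/13
  3 → 6: 16/16
  4 → 5: 3/11
  5 → 6: 3/18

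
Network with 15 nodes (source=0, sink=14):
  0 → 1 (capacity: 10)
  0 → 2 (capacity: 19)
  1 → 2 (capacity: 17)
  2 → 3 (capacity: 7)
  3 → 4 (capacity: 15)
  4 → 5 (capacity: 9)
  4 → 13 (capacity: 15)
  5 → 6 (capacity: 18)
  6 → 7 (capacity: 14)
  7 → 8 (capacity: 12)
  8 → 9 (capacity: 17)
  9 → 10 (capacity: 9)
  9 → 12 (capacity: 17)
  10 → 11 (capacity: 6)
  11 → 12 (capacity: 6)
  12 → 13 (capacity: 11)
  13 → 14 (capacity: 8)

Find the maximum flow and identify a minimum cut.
Max flow = 7, Min cut edges: (2,3)

Maximum flow: 7
Minimum cut: (2,3)
Partition: S = [0, 1, 2], T = [3, 4, 5, 6, 7, 8, 9, 10, 11, 12, 13, 14]

Max-flow min-cut theorem verified: both equal 7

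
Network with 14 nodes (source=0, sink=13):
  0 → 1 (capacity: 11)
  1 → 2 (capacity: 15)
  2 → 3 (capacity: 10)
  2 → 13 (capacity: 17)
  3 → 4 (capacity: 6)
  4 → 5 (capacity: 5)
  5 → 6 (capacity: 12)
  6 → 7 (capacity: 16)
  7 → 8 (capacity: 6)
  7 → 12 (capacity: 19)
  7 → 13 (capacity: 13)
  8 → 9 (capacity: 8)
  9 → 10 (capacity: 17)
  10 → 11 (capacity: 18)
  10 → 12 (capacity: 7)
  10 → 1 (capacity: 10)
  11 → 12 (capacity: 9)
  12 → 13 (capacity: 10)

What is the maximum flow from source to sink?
Maximum flow = 11

Max flow: 11

Flow assignment:
  0 → 1: 11/11
  1 → 2: 11/15
  2 → 13: 11/17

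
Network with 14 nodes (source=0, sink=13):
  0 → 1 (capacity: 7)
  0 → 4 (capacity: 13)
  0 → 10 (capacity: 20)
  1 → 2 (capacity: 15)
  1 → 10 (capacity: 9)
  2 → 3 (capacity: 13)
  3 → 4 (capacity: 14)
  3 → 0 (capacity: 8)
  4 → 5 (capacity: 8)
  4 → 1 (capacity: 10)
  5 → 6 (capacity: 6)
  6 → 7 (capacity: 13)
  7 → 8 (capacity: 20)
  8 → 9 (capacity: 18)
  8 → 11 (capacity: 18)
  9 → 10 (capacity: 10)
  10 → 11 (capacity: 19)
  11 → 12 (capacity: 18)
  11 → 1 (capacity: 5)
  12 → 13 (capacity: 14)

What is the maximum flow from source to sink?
Maximum flow = 14

Max flow: 14

Flow assignment:
  0 → 1: 6/7
  0 → 4: 11/13
  1 → 2: 3/15
  1 → 10: 8/9
  2 → 3: 3/13
  3 → 0: 3/8
  4 → 5: 6/8
  4 → 1: 5/10
  5 → 6: 6/6
  6 → 7: 6/13
  7 → 8: 6/20
  8 → 11: 6/18
  10 → 11: 8/19
  11 → 12: 14/18
  12 → 13: 14/14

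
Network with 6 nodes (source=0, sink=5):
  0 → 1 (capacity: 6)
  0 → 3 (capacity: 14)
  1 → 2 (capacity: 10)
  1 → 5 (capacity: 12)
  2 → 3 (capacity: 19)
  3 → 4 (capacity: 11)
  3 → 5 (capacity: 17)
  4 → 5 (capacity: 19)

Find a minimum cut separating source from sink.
Min cut value = 20, edges: (0,1), (0,3)

Min cut value: 20
Partition: S = [0], T = [1, 2, 3, 4, 5]
Cut edges: (0,1), (0,3)

By max-flow min-cut theorem, max flow = min cut = 20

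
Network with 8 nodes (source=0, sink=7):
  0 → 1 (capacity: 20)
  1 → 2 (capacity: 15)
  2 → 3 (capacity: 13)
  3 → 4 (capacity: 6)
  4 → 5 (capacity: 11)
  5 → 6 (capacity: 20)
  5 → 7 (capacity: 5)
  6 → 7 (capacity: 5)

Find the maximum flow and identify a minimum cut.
Max flow = 6, Min cut edges: (3,4)

Maximum flow: 6
Minimum cut: (3,4)
Partition: S = [0, 1, 2, 3], T = [4, 5, 6, 7]

Max-flow min-cut theorem verified: both equal 6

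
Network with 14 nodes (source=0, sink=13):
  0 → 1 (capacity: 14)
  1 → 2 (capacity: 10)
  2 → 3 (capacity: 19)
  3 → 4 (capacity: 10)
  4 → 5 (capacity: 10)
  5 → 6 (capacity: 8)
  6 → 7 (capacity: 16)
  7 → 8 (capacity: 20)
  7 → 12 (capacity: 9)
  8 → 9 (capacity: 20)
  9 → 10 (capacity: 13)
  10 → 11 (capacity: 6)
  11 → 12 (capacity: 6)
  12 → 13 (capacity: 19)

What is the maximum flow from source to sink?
Maximum flow = 8

Max flow: 8

Flow assignment:
  0 → 1: 8/14
  1 → 2: 8/10
  2 → 3: 8/19
  3 → 4: 8/10
  4 → 5: 8/10
  5 → 6: 8/8
  6 → 7: 8/16
  7 → 12: 8/9
  12 → 13: 8/19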